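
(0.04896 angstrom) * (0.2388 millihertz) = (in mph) 2.615e-15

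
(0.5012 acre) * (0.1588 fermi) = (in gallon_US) 8.509e-11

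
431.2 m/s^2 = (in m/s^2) 431.2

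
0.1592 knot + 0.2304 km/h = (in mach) 0.0004285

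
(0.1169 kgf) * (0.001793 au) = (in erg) 3.075e+15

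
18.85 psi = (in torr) 974.8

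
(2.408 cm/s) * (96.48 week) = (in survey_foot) 4.61e+06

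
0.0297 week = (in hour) 4.99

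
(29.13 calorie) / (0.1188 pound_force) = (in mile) 0.1433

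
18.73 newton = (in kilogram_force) 1.91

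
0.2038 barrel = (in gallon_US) 8.56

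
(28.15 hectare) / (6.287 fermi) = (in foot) 1.469e+20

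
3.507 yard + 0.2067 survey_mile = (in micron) 3.359e+08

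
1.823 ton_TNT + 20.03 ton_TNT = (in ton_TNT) 21.85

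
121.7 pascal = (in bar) 0.001217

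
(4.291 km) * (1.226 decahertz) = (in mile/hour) 1.177e+05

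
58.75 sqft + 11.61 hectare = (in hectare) 11.61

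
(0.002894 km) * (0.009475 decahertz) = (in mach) 0.0008053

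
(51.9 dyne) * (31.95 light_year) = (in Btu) 1.487e+11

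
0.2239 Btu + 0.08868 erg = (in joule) 236.2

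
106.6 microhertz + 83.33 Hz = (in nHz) 8.333e+10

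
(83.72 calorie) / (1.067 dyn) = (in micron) 3.283e+13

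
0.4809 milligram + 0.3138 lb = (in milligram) 1.423e+05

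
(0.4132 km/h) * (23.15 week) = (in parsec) 5.208e-11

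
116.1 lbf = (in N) 516.4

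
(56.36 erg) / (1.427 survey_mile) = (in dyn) 0.0002454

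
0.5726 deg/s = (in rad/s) 0.009994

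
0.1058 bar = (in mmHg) 79.36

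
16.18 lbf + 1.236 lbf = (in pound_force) 17.42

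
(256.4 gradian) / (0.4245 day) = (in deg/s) 0.006292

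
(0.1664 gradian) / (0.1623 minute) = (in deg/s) 0.01538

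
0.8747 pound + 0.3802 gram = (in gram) 397.1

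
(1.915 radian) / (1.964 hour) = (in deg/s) 0.01552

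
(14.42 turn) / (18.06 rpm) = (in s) 47.91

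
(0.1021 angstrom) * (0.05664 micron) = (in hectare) 5.783e-23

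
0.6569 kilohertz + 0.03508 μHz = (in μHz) 6.569e+08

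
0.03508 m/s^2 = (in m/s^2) 0.03508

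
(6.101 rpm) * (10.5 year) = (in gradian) 1.347e+10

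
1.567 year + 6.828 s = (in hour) 1.373e+04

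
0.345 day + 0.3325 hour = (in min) 516.7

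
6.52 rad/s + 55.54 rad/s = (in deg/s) 3556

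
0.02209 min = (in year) 4.203e-08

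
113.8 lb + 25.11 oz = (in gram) 5.233e+04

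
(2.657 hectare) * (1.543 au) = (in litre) 6.133e+18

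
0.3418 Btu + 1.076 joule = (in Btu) 0.3428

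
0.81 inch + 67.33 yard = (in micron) 6.159e+07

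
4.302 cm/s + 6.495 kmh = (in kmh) 6.65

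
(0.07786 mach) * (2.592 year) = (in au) 0.01449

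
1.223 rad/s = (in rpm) 11.68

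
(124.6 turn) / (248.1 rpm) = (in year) 9.555e-07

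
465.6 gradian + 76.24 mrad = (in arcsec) 1.524e+06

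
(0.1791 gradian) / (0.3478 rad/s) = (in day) 9.362e-08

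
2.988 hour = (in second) 1.076e+04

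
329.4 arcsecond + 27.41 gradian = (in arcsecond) 8.914e+04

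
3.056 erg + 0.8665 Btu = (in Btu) 0.8665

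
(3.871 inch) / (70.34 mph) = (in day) 3.619e-08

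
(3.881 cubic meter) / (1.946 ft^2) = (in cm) 2147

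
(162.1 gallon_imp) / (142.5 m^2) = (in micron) 5171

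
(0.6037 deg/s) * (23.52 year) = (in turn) 1.244e+06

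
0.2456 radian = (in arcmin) 844.3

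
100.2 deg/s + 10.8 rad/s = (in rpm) 119.8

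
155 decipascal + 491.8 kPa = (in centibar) 491.8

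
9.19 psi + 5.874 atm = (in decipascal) 6.585e+06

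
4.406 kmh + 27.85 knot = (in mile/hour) 34.79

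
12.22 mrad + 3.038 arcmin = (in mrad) 13.1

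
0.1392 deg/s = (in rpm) 0.0232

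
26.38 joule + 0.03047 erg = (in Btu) 0.025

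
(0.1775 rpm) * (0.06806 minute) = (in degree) 4.349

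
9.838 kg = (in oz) 347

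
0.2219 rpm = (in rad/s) 0.02324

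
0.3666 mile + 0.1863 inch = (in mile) 0.3666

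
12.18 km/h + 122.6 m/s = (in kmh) 453.5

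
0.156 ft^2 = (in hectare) 1.449e-06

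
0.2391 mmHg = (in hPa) 0.3188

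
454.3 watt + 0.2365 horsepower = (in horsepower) 0.8457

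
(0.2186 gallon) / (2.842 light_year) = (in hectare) 3.078e-24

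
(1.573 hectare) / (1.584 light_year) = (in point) 2.975e-09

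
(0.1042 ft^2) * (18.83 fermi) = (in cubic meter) 1.823e-16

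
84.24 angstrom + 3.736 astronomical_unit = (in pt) 1.584e+15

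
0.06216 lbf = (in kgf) 0.0282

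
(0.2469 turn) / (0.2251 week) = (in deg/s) 0.0006529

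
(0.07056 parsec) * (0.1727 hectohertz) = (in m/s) 3.76e+16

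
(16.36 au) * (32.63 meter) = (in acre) 1.973e+10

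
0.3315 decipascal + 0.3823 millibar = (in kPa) 0.03826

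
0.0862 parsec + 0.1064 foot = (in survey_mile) 1.653e+12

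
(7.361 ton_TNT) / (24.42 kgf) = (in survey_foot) 4.219e+08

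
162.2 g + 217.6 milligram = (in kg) 0.1624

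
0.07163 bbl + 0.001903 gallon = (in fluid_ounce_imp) 401.1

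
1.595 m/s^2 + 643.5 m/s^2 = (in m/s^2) 645.1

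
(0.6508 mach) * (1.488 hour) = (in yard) 1.298e+06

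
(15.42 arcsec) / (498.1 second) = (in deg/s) 8.599e-06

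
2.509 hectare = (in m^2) 2.509e+04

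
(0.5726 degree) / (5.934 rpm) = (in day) 1.861e-07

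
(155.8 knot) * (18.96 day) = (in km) 1.313e+05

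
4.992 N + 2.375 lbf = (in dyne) 1.556e+06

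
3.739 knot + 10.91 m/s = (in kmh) 46.2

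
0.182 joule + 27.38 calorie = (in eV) 7.162e+20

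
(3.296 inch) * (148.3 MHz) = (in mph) 2.777e+07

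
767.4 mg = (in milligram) 767.4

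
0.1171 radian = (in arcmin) 402.6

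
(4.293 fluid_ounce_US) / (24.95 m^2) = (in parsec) 1.649e-22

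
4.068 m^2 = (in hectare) 0.0004068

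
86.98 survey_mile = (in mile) 86.98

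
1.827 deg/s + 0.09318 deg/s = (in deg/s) 1.92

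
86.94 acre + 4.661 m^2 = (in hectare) 35.18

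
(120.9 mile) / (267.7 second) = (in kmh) 2617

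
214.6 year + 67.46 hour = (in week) 1.119e+04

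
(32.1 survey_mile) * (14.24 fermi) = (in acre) 1.818e-13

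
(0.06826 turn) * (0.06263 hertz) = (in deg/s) 1.539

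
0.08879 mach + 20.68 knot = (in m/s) 40.87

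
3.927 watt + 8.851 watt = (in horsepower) 0.01714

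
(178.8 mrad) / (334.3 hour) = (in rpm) 1.419e-06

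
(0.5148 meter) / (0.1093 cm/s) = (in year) 1.494e-05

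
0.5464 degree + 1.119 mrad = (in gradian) 0.6783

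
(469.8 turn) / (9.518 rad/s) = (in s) 310.1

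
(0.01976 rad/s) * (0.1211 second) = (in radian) 0.002393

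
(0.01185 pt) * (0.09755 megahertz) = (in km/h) 1.468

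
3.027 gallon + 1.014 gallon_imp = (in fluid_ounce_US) 543.3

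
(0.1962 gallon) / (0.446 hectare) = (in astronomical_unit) 1.113e-18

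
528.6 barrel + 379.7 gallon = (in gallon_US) 2.258e+04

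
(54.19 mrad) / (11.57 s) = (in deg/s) 0.2684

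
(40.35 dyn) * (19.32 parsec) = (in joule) 2.405e+14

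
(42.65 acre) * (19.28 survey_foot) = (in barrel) 6.38e+06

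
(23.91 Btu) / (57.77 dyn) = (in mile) 2.713e+04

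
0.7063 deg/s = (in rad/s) 0.01233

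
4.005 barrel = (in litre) 636.7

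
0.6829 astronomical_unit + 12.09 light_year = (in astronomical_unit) 7.646e+05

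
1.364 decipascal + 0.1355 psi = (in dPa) 9344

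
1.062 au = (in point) 4.503e+14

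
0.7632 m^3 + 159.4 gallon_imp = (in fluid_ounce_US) 5.031e+04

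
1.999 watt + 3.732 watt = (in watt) 5.731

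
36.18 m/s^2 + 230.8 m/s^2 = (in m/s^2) 267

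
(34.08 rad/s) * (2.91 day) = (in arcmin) 2.946e+10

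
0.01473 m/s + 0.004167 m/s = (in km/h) 0.06803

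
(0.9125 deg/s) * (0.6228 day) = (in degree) 4.91e+04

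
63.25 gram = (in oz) 2.231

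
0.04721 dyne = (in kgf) 4.814e-08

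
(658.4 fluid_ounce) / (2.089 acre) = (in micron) 2.303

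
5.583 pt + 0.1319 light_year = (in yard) 1.365e+15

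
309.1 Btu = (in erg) 3.261e+12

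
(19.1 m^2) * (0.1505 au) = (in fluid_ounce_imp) 1.513e+16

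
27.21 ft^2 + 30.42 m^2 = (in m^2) 32.95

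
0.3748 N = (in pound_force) 0.08426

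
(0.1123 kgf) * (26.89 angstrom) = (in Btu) 2.807e-12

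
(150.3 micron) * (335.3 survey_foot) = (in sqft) 0.1653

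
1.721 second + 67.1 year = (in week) 3499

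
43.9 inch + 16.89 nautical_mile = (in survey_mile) 19.44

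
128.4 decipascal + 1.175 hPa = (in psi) 0.0189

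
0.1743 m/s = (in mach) 0.0005119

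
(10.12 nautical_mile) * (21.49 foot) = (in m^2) 1.228e+05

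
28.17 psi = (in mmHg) 1457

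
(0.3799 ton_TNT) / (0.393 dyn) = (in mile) 2.513e+11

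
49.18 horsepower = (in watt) 3.667e+04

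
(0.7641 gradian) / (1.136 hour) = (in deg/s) 0.0001682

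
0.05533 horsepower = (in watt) 41.26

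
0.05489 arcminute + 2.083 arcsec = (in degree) 0.001493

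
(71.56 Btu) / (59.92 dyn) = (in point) 3.572e+11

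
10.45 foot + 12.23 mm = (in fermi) 3.197e+15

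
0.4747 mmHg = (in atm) 0.0006246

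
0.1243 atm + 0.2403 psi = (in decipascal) 1.425e+05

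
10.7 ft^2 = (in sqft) 10.7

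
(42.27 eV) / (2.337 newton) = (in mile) 1.801e-21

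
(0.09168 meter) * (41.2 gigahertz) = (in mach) 1.109e+07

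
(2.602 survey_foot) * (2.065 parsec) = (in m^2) 5.054e+16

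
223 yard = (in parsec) 6.608e-15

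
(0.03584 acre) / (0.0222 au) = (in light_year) 4.616e-24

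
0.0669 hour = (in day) 0.002788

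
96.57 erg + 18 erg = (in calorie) 2.738e-06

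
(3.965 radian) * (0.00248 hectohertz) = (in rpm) 9.39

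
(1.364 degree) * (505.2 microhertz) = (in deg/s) 0.0006891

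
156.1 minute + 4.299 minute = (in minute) 160.4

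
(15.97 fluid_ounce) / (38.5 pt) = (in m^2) 0.03477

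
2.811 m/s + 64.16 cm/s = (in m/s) 3.453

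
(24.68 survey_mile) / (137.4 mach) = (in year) 2.692e-08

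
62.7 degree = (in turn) 0.1742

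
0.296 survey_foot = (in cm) 9.022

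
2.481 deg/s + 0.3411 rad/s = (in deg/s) 22.02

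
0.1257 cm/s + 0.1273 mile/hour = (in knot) 0.1131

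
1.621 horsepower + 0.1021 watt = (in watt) 1209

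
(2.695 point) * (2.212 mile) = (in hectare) 0.0003384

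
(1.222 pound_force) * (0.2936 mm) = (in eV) 9.961e+15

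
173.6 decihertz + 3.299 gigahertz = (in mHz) 3.299e+12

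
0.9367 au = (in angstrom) 1.401e+21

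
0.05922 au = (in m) 8.859e+09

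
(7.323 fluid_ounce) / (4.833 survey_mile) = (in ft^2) 2.997e-07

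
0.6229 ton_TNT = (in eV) 1.627e+28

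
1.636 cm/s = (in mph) 0.0366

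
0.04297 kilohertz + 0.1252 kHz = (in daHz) 16.82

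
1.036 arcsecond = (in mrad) 0.005023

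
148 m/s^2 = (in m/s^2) 148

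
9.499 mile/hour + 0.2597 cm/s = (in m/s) 4.249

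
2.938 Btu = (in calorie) 740.9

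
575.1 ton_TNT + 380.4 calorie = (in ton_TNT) 575.1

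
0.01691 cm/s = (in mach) 4.966e-07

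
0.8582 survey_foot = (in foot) 0.8582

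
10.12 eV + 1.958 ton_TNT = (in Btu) 7.765e+06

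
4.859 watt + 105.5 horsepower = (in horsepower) 105.5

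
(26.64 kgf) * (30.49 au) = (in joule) 1.192e+15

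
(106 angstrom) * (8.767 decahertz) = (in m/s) 9.293e-07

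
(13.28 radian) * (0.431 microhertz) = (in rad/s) 5.724e-06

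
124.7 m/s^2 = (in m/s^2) 124.7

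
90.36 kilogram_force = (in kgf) 90.36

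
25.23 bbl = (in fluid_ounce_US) 1.356e+05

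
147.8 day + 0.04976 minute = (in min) 2.128e+05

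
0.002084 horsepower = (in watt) 1.554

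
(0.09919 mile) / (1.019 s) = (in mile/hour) 350.4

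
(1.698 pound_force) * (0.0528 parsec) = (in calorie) 2.941e+15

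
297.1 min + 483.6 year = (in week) 2.522e+04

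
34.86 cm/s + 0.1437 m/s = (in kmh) 1.772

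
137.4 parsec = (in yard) 4.637e+18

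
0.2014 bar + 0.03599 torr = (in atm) 0.1988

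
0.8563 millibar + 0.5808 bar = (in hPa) 581.7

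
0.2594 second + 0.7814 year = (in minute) 4.107e+05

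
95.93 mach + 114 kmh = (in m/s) 3.27e+04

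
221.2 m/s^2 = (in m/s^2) 221.2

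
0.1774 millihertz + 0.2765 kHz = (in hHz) 2.765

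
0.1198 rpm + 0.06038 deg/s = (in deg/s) 0.7792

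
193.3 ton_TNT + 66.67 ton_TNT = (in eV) 6.789e+30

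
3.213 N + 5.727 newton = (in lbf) 2.01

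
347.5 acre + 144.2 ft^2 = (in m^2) 1.406e+06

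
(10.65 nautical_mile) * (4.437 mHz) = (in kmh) 315.1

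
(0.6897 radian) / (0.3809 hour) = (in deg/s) 0.02882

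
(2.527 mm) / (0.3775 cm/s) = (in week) 1.107e-06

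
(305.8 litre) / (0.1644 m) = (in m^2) 1.86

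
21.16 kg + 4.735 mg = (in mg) 2.116e+07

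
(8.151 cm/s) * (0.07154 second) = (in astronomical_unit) 3.898e-14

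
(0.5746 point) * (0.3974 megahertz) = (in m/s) 80.56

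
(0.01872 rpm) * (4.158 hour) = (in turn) 4.67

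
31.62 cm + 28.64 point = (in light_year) 3.449e-17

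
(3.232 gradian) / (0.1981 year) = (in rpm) 7.76e-08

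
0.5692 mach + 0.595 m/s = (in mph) 434.9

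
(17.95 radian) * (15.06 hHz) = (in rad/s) 2.703e+04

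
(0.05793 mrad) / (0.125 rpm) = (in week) 7.317e-09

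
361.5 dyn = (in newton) 0.003615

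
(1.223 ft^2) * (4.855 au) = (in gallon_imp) 1.815e+13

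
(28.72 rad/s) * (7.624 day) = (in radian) 1.892e+07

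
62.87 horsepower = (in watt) 4.688e+04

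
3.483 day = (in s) 3.009e+05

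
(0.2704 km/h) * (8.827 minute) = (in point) 1.128e+05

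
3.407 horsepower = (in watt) 2541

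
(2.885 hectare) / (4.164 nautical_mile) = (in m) 3.741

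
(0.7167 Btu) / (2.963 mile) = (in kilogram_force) 0.01617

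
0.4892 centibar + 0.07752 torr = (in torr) 3.747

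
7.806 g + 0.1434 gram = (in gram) 7.949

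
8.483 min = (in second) 509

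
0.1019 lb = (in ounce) 1.63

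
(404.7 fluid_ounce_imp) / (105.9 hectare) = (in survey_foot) 3.562e-08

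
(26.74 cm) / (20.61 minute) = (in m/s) 0.0002162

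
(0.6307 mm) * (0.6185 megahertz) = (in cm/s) 3.901e+04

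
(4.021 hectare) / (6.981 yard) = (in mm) 6.299e+06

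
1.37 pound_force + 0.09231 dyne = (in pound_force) 1.37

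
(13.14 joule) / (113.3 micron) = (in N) 1.16e+05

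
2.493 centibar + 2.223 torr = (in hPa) 27.89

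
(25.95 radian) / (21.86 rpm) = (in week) 1.874e-05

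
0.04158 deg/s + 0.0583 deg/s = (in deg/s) 0.09988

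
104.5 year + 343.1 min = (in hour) 9.154e+05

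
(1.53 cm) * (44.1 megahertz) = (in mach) 1982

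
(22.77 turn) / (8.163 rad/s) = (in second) 17.53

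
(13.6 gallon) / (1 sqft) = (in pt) 1571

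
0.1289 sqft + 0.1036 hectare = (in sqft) 1.115e+04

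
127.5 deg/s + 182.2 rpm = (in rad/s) 21.31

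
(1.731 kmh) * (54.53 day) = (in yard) 2.477e+06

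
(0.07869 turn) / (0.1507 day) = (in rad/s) 3.797e-05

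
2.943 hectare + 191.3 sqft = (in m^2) 2.945e+04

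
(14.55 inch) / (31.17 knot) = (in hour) 6.402e-06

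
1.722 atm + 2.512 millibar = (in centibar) 174.7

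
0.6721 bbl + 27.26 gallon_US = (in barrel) 1.321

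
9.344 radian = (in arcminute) 3.212e+04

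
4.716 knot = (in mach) 0.007125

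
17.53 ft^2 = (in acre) 0.0004024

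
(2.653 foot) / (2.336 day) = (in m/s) 4.007e-06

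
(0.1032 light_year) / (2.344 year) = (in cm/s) 1.321e+09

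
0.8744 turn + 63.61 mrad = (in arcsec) 1.146e+06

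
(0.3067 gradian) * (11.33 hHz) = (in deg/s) 312.7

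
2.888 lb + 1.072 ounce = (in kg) 1.34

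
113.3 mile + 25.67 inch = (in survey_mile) 113.3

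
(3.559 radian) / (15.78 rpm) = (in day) 2.493e-05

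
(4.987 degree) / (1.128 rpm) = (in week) 1.218e-06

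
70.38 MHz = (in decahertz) 7.038e+06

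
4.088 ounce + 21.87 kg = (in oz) 775.5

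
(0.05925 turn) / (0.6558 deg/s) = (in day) 0.0003764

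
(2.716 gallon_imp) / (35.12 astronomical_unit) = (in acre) 5.807e-19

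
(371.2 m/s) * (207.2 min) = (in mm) 4.615e+09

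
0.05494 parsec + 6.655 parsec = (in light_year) 21.88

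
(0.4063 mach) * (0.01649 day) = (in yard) 2.156e+05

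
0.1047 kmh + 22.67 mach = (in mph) 1.727e+04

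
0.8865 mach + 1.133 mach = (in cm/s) 6.876e+04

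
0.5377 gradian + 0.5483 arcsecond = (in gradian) 0.5379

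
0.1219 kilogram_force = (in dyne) 1.195e+05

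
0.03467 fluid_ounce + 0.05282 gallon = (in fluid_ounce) 6.796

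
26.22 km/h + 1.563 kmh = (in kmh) 27.78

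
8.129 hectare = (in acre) 20.09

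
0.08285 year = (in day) 30.24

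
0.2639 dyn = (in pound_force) 5.933e-07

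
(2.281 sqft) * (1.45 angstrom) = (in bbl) 1.933e-10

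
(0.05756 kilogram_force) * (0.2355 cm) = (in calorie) 0.0003177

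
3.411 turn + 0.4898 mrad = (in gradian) 1364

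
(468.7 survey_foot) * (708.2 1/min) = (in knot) 3278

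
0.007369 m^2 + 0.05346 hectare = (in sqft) 5754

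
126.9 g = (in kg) 0.1269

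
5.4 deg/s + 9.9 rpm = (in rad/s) 1.131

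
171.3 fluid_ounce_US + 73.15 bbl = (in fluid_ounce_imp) 4.095e+05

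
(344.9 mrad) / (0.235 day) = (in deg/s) 0.0009733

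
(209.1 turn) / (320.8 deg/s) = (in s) 234.7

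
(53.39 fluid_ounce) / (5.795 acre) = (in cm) 6.733e-06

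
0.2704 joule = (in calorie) 0.06463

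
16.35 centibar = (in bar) 0.1635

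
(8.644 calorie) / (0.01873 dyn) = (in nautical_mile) 1.043e+05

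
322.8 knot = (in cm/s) 1.661e+04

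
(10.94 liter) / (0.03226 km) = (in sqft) 0.00365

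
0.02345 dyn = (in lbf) 5.272e-08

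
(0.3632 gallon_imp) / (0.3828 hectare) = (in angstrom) 4313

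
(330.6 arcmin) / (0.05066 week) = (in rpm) 2.997e-05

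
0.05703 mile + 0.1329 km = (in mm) 2.247e+05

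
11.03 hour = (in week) 0.06565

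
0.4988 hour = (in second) 1796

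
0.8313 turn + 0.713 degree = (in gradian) 333.3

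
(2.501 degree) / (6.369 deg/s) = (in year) 1.245e-08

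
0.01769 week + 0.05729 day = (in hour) 4.347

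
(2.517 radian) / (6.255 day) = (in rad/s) 4.657e-06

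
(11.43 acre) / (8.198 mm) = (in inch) 2.221e+08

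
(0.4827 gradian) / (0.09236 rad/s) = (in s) 0.08209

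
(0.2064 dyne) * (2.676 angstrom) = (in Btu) 5.235e-19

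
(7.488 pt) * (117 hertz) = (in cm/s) 30.91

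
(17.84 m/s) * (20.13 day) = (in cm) 3.103e+09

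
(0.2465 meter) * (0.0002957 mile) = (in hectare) 1.173e-05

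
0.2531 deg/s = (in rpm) 0.04218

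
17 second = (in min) 0.2833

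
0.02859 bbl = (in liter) 4.545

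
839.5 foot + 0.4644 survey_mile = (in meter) 1003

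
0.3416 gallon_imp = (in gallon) 0.4102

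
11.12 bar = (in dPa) 1.112e+07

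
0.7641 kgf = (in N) 7.493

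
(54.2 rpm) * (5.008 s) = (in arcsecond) 5.863e+06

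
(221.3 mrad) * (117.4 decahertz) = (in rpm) 2481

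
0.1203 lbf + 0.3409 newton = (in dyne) 8.76e+04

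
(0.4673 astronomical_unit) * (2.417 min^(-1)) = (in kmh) 1.014e+10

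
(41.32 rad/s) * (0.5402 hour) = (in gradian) 5.116e+06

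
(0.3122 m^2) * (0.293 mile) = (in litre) 1.472e+05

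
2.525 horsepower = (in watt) 1883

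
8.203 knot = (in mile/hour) 9.44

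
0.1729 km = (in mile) 0.1074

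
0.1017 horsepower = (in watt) 75.84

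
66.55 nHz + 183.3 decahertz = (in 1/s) 1833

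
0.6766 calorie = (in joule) 2.831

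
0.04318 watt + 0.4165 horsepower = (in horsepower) 0.4166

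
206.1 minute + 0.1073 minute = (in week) 0.02046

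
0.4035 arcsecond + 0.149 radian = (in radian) 0.149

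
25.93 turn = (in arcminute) 5.601e+05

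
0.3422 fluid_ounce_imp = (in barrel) 6.116e-05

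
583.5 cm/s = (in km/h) 21.01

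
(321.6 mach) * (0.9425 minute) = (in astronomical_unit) 4.139e-05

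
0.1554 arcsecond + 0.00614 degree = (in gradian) 0.00687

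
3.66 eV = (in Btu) 5.558e-22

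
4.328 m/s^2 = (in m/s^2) 4.328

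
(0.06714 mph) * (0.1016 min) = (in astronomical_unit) 1.223e-12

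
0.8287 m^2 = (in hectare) 8.287e-05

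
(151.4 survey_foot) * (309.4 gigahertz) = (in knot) 2.775e+13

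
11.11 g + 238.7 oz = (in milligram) 6.778e+06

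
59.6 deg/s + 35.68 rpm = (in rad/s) 4.777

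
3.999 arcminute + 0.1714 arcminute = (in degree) 0.06951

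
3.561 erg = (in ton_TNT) 8.511e-17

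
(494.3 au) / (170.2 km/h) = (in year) 4.96e+04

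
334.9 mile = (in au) 3.603e-06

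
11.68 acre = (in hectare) 4.727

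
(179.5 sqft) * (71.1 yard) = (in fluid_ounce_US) 3.666e+07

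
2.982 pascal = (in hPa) 0.02982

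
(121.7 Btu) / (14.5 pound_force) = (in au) 1.331e-08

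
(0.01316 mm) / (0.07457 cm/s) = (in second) 0.01765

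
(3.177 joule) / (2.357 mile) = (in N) 0.0008375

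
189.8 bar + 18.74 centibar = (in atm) 187.5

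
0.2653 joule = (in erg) 2.653e+06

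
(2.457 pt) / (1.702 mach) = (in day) 1.731e-11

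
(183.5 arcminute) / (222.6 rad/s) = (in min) 3.997e-06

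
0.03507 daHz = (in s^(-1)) 0.3507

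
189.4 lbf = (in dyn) 8.425e+07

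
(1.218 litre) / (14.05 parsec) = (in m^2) 2.809e-21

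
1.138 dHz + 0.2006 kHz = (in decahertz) 20.07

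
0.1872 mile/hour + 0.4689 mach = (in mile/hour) 357.3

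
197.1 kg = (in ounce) 6952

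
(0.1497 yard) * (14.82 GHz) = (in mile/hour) 4.538e+09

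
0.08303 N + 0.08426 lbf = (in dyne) 4.578e+04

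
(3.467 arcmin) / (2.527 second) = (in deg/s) 0.02287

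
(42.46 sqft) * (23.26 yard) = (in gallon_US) 2.216e+04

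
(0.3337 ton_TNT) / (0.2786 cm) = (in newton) 5.011e+11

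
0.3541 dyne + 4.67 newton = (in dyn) 4.67e+05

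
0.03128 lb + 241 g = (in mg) 2.552e+05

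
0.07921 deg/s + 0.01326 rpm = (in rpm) 0.02646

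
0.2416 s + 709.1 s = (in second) 709.3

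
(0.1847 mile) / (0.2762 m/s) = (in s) 1076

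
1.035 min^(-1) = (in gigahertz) 1.725e-11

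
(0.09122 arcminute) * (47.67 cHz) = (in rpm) 0.0001208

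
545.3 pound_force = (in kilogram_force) 247.3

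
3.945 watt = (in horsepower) 0.00529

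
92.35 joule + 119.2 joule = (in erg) 2.116e+09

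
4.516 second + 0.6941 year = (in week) 36.19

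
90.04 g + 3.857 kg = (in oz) 139.2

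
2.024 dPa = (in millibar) 0.002024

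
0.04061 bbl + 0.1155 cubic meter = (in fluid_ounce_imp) 4292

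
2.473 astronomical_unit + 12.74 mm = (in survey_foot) 1.214e+12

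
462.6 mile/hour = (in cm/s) 2.068e+04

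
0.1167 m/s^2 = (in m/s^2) 0.1167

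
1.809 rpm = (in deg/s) 10.85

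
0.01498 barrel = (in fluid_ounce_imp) 83.82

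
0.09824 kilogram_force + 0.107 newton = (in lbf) 0.2406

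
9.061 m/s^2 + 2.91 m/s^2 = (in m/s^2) 11.97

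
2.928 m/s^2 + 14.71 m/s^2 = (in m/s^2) 17.64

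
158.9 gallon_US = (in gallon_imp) 132.3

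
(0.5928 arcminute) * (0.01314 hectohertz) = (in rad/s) 0.0002266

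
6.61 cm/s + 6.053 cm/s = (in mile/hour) 0.2833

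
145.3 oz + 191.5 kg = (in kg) 195.6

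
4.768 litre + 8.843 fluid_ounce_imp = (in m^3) 0.005019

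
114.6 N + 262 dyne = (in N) 114.6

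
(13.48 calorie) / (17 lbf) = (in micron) 7.458e+05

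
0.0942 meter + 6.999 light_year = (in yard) 7.241e+16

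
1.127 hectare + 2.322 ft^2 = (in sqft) 1.213e+05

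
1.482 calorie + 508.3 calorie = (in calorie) 509.8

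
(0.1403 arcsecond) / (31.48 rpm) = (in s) 2.063e-07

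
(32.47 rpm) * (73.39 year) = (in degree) 4.509e+11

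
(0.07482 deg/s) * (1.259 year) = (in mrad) 5.185e+07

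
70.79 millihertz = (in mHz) 70.79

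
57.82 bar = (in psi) 838.6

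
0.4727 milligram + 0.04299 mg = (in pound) 1.137e-06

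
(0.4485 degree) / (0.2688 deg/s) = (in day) 1.931e-05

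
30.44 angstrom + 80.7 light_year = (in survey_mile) 4.744e+14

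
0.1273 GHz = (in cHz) 1.273e+10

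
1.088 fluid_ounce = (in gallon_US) 0.0085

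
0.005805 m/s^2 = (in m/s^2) 0.005805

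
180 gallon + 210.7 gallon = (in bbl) 9.302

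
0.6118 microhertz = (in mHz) 0.0006118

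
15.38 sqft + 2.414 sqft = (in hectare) 0.0001653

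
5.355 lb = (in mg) 2.429e+06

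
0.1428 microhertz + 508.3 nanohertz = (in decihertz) 6.511e-06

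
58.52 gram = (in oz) 2.064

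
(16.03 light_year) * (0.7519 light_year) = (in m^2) 1.079e+33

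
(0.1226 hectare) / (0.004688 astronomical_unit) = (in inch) 6.882e-05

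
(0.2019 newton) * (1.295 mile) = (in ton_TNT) 1.006e-07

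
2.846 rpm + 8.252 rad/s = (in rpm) 81.65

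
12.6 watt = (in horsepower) 0.0169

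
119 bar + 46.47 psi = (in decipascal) 1.222e+08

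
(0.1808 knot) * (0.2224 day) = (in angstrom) 1.787e+13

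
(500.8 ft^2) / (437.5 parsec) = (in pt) 9.769e-15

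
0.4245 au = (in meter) 6.35e+10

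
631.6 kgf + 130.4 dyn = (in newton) 6194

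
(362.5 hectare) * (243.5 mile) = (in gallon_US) 3.753e+14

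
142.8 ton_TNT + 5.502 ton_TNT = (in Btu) 5.881e+08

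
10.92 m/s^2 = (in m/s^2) 10.92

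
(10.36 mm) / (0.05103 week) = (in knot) 6.525e-07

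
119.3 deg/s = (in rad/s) 2.082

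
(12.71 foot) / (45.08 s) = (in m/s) 0.08594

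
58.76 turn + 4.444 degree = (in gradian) 2.351e+04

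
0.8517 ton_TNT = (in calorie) 8.517e+08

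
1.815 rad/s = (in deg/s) 104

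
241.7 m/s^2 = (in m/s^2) 241.7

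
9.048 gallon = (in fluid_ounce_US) 1158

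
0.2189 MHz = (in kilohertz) 218.9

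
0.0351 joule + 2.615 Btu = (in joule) 2759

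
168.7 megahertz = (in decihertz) 1.687e+09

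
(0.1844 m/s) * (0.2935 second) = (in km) 5.412e-05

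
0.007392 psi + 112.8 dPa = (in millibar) 0.6225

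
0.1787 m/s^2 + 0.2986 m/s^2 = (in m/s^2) 0.4773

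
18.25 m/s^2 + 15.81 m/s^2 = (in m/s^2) 34.06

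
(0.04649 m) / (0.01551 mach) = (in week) 1.456e-08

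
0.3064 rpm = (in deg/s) 1.838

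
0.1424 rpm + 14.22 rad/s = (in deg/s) 815.6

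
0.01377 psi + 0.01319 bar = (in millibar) 14.14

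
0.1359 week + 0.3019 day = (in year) 0.003433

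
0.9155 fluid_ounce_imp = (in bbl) 0.0001636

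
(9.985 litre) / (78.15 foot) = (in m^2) 0.0004192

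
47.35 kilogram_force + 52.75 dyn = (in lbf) 104.4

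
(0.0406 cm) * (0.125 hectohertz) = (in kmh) 0.01827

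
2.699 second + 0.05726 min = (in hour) 0.001704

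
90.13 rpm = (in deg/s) 540.8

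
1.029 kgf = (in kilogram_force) 1.029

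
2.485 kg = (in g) 2485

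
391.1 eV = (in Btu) 5.939e-20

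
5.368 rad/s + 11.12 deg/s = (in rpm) 53.11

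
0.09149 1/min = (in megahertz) 1.525e-09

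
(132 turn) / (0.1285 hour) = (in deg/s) 102.7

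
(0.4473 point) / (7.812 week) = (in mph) 7.471e-11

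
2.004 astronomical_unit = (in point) 8.498e+14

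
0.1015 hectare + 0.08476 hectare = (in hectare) 0.1863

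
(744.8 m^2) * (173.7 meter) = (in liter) 1.294e+08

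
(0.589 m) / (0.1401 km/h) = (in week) 2.502e-05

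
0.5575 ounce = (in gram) 15.8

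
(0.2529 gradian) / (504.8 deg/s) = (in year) 1.43e-11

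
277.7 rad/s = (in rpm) 2652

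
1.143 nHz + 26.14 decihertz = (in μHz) 2.614e+06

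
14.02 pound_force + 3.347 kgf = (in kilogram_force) 9.706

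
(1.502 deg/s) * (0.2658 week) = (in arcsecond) 8.692e+08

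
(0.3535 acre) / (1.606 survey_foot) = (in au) 1.954e-08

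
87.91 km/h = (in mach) 0.07172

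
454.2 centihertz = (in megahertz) 4.542e-06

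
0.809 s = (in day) 9.363e-06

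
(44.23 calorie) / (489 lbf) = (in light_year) 8.993e-18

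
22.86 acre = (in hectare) 9.251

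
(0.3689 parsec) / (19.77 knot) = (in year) 3.549e+07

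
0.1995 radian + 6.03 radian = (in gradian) 396.6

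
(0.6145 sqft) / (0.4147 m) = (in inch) 5.42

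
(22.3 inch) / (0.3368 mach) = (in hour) 1.372e-06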